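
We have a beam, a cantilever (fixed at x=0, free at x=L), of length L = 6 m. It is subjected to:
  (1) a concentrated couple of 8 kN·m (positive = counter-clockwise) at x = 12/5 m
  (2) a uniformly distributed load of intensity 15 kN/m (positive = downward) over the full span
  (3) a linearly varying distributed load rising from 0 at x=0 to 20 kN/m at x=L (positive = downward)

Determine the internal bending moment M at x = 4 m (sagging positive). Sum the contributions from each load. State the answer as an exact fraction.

M(4) = -590/9 kN·m

Load 1 — applied couple M₀=8 kN·m at a=12/5 m (b=L-a=18/5):
  M_1 = 0  [x>a] = 0 kN·m
Load 2 — uniform load w=15 kN/m over full span:
  M_2 = -w(L-x)²/2 = -15·(6-4)²/2 = -30 kN·m
Load 3 — triangular load w₀=20 kN/m (0→w₀ over full span):
  M_3 = w₀Lx/2 - w₀L²/3 - w₀x³/(6L) = 20·6·4/2 - 20·6²/3 - 20·4³/(6·6) = -320/9 kN·m
Superposition: M = Σ M_i = -590/9 kN·m ≈ -65.555556 kN·m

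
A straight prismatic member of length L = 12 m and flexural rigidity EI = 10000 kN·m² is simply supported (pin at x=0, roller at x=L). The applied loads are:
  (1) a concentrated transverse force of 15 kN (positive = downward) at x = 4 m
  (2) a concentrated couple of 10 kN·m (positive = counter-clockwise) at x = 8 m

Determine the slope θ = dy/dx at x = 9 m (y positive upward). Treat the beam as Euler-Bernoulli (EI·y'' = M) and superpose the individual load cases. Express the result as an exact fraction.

θ(9) = 227/24000 rad

Load 1 — point force P=15 kN at a=4 m (b=L-a=8):
  θ_1 = -Pa(2L²-6Lx+3x²+a²)/(6LEI)  [x>a] = -15·4·(2·12²-6·12·9+3·9²+4²)/(6·12·10000) = 101/12000 rad
Load 2 — applied couple M₀=10 kN·m at a=8 m (b=L-a=4):
  θ_2 = (M₀x²/(2L)-M₀(x-a)+C₁)/EI  [x>a] with C₁=M₀(3b²-L²)/(6L)=-40/3 = (10·9²/(2·12)-10·(9-8)+(-40/3))/10000 = 1/960 rad
Superposition: θ = Σ θ_i = 227/24000 rad ≈ 0.009458 rad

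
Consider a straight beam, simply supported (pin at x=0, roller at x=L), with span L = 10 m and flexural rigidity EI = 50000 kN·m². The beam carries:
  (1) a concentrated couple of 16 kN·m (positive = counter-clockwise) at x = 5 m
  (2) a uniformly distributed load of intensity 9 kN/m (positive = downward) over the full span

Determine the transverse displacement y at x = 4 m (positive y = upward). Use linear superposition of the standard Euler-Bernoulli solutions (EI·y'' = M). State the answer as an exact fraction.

Load 1 — applied couple M₀=16 kN·m at a=5 m (b=L-a=5):
  y_1 = (M₀x³/(6L)+C₁x)/EI  [x≤a] with C₁=M₀(3b²-L²)/(6L)=-20/3 = (16·4³/(6·10)+(-20/3)·4)/50000 = -3/15625 m
Load 2 — uniform load w=9 kN/m over full span:
  y_2 = -wx(L³-2Lx²+x³)/(24EI) = -9·4·(10³-2·10·4²+4³)/(24·50000) = -279/12500 m
Superposition: y = Σ y_i = -1407/62500 m ≈ -0.022512 m

y(4) = -1407/62500 m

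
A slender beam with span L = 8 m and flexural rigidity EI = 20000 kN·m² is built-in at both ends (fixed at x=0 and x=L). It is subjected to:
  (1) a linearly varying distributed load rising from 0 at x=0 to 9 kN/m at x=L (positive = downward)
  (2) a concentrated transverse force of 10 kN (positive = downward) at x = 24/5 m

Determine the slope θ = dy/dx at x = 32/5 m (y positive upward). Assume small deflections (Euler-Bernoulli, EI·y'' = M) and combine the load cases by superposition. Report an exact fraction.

θ(32/5) = 582/390625 rad

Load 1 — triangular load w₀=9 kN/m (0→w₀ over full span):
  θ_1 = -w₀(2x(L-x)(L-2x)(x+2L)+x²(L-x)²)/(120LEI) = -9·(2·(32/5)·(8-(32/5))·(8-2·(32/5))·((32/5)+2·8)+(32/5)²·(8-(32/5))²)/(120·8·20000) = 384/390625 rad
Load 2 — point force P=10 kN at a=24/5 m (b=L-a=16/5):
  θ_2 = Pa²(L-x)(2bL-(3b+a)(L-x))/(2L³EI)  [x>a] = 10·(24/5)²·(8-(32/5))·(2·(16/5)·8-(3·(16/5)+(24/5))·(8-(32/5)))/(2·8³·20000) = 198/390625 rad
Superposition: θ = Σ θ_i = 582/390625 rad ≈ 0.001490 rad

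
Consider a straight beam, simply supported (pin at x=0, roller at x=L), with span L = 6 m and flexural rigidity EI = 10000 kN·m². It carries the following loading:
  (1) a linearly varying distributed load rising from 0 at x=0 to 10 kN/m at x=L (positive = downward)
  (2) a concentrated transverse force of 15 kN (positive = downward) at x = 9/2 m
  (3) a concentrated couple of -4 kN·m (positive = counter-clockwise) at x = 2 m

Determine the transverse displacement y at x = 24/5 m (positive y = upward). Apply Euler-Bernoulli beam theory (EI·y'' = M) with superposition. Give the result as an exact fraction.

Load 1 — triangular load w₀=10 kN/m (0→w₀ over full span):
  y_1 = -w₀x(7L⁴-10L²x²+3x⁴)/(360LEI) = -10·(24/5)·(7·6⁴-10·6²·(24/5)²+3·(24/5)⁴)/(360·6·10000) = -10287/1953125 m
Load 2 — point force P=15 kN at a=9/2 m (b=L-a=3/2):
  y_2 = -Pa(L-x)(2Lx-a²-x²)/(6LEI)  [x>a] = -15·(9/2)·(6-(24/5))·(2·6·(24/5)-(9/2)²-(24/5)²)/(6·6·10000) = -12879/4000000 m
Load 3 — applied couple M₀=-4 kN·m at a=2 m (b=L-a=4):
  y_3 = (M₀x³/(6L)-M₀(x-a)²/2+C₁x)/EI  [x>a] with C₁=M₀(3b²-L²)/(6L)=-4/3 = ((-4)·(24/5)³/(6·6)-(-4)·((24/5)-2)²/2+(-4/3)·(24/5))/10000 = -47/156250 m
Superposition: y = Σ y_i = -4393747/500000000 m ≈ -0.008787 m

y(24/5) = -4393747/500000000 m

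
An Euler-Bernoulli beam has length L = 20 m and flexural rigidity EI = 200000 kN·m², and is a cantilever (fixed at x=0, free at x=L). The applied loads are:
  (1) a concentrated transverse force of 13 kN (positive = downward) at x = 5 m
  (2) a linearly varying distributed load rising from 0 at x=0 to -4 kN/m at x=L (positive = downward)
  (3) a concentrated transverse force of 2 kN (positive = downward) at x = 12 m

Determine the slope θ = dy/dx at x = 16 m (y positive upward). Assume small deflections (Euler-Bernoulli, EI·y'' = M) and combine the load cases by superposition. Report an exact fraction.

θ(16) = 109589/6000000 rad

Load 1 — point force P=13 kN at a=5 m (b=L-a=15):
  θ_1 = -Pa²/(2EI)  [x>a] = -13·5²/(2·200000) = -13/16000 rad
Load 2 — triangular load w₀=-4 kN/m (0→w₀ over full span):
  θ_2 = (w₀Lx²/4-w₀L²x/3-w₀x⁴/(24L))/EI = ((-4)·20·16²/4-(-4)·20²·16/3-(-4)·16⁴/(24·20))/200000 = 928/46875 rad
Load 3 — point force P=2 kN at a=12 m (b=L-a=8):
  θ_3 = -Pa²/(2EI)  [x>a] = -2·12²/(2·200000) = -9/12500 rad
Superposition: θ = Σ θ_i = 109589/6000000 rad ≈ 0.018265 rad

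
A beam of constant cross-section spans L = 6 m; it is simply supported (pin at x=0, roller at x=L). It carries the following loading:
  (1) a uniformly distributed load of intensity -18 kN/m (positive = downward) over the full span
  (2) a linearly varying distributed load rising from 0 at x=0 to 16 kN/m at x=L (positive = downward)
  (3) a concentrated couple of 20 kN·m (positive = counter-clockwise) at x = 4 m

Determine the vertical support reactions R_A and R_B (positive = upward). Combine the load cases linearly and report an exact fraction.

Load 1 — uniform load w=-18 kN/m over full span:
  R_A = wL/2 = (-18)·6/2 = -54 kN
  R_B = wL/2 = (-18)·6/2 = -54 kN
Load 2 — triangular load w₀=16 kN/m (0→w₀ over full span):
  R_A = w₀L/6 = 16·6/6 = 16 kN
  R_B = w₀L/3 = 16·6/3 = 32 kN
Load 3 — applied couple M₀=20 kN·m at a=4 m (b=L-a=2):
  R_A = M₀/L = 20/6 = 10/3 kN
  R_B = -M₀/L = -20/6 = -10/3 kN
Superposition: R_A = -104/3 kN, R_B = -76/3 kN

R_A = -104/3 kN, R_B = -76/3 kN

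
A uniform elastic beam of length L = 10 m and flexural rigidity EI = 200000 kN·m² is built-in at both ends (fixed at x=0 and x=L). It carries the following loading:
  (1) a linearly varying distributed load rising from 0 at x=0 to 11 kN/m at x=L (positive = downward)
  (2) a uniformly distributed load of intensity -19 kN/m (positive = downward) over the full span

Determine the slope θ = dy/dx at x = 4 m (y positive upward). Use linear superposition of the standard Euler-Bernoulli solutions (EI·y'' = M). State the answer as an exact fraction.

θ(4) = 31/125000 rad

Load 1 — triangular load w₀=11 kN/m (0→w₀ over full span):
  θ_1 = -w₀(2x(L-x)(L-2x)(x+2L)+x²(L-x)²)/(120LEI) = -11·(2·4·(10-4)·(10-2·4)·(4+2·10)+4²·(10-4)²)/(120·10·200000) = -33/250000 rad
Load 2 — uniform load w=-19 kN/m over full span:
  θ_2 = -wx(L-x)(L-2x)/(12EI) = -(-19)·4·(10-4)·(10-2·4)/(12·200000) = 19/50000 rad
Superposition: θ = Σ θ_i = 31/125000 rad ≈ 0.000248 rad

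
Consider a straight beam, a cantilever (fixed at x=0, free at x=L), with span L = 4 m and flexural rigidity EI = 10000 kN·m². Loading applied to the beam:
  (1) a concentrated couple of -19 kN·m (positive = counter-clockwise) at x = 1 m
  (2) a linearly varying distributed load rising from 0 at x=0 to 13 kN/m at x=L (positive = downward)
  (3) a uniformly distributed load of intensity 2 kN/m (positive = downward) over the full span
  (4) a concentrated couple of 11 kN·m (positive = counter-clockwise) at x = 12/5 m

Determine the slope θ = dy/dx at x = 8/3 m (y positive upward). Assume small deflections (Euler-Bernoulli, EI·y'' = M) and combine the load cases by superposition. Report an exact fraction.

Load 1 — applied couple M₀=-19 kN·m at a=1 m (b=L-a=3):
  θ_1 = M₀a/EI  [x>a] = (-19)·1/10000 = -19/10000 rad
Load 2 — triangular load w₀=13 kN/m (0→w₀ over full span):
  θ_2 = (w₀Lx²/4-w₀L²x/3-w₀x⁴/(24L))/EI = (13·4·(8/3)²/4-13·4²·(8/3)/3-13·(8/3)⁴/(24·4))/10000 = -1508/151875 rad
Load 3 — uniform load w=2 kN/m over full span:
  θ_3 = -wx(x²-3Lx+3L²)/(6EI) = -2·(8/3)·((8/3)²-3·4·(8/3)+3·4²)/(6·10000) = -104/50625 rad
Load 4 — applied couple M₀=11 kN·m at a=12/5 m (b=L-a=8/5):
  θ_4 = M₀a/EI  [x>a] = 11·(12/5)/10000 = 33/12500 rad
Superposition: θ = Σ θ_i = -136609/12150000 rad ≈ -0.011244 rad

θ(8/3) = -136609/12150000 rad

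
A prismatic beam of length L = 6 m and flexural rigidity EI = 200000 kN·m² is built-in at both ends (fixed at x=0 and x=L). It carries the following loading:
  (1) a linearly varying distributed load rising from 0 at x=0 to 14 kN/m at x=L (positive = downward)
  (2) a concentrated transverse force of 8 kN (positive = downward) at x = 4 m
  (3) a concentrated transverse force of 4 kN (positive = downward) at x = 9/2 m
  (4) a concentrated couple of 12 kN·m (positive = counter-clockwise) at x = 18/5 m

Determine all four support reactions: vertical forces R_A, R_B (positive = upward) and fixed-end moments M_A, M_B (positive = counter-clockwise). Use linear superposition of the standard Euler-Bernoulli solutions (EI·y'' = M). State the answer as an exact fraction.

Load 1 — triangular load w₀=14 kN/m (0→w₀ over full span):
  R_A = 3w₀L/20 = 3·14·6/20 = 63/5 kN
  M_A = w₀L²/30 = 14·6²/30 = 84/5 kN·m
  R_B = 7w₀L/20 = 7·14·6/20 = 147/5 kN
  M_B = -w₀L²/20 = -14·6²/20 = -126/5 kN·m
Load 2 — point force P=8 kN at a=4 m (b=L-a=2):
  R_A = Pb²(3a+b)/L³ = 8·2²·(3·4+2)/6³ = 56/27 kN
  M_A = Pab²/L² = 8·4·2²/6² = 32/9 kN·m
  R_B = Pa²(a+3b)/L³ = 8·4²·(4+3·2)/6³ = 160/27 kN
  M_B = -Pa²b/L² = -8·4²·2/6² = -64/9 kN·m
Load 3 — point force P=4 kN at a=9/2 m (b=L-a=3/2):
  R_A = Pb²(3a+b)/L³ = 4·(3/2)²·(3·(9/2)+(3/2))/6³ = 5/8 kN
  M_A = Pab²/L² = 4·(9/2)·(3/2)²/6² = 9/8 kN·m
  R_B = Pa²(a+3b)/L³ = 4·(9/2)²·((9/2)+3·(3/2))/6³ = 27/8 kN
  M_B = -Pa²b/L² = -4·(9/2)²·(3/2)/6² = -27/8 kN·m
Load 4 — applied couple M₀=12 kN·m at a=18/5 m (b=L-a=12/5):
  R_A = 6M₀ab/L³ = 6·12·(18/5)·(12/5)/6³ = 72/25 kN
  M_A = M₀b(2a-b)/L² = 12·(12/5)·(2·(18/5)-(12/5))/6² = 96/25 kN·m
  R_B = -6M₀ab/L³ = -6·12·(18/5)·(12/5)/6³ = -72/25 kN
  M_B = M₀a(2b-a)/L² = 12·(18/5)·(2·(12/5)-(18/5))/6² = 36/25 kN·m
Superposition: R_A = 98167/5400 kN, M_A = 45577/1800 kN·m, R_B = 193433/5400 kN, M_B = -61643/1800 kN·m

R_A = 98167/5400 kN, M_A = 45577/1800 kN·m, R_B = 193433/5400 kN, M_B = -61643/1800 kN·m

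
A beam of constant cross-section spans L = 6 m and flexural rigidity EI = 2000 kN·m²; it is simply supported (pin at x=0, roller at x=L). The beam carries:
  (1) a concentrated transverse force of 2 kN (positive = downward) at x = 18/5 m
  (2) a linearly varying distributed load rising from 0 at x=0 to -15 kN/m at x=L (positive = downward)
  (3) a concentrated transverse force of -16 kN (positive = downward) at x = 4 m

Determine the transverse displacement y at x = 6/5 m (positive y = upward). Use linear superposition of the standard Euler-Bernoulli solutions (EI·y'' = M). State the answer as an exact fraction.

Load 1 — point force P=2 kN at a=18/5 m (b=L-a=12/5):
  y_1 = -Pbx(L²-b²-x²)/(6LEI)  [x≤a] = -2·(12/5)·(6/5)·(6²-(12/5)²-(6/5)²)/(6·6·2000) = -36/15625 m
Load 2 — triangular load w₀=-15 kN/m (0→w₀ over full span):
  y_2 = -w₀x(7L⁴-10L²x²+3x⁴)/(360LEI) = -(-15)·(6/5)·(7·6⁴-10·6²·(6/5)²+3·(6/5)⁴)/(360·6·2000) = 13932/390625 m
Load 3 — point force P=-16 kN at a=4 m (b=L-a=2):
  y_3 = -Pbx(L²-b²-x²)/(6LEI)  [x≤a] = -(-16)·2·(6/5)·(6²-2²-(6/5)²)/(6·6·2000) = 764/46875 m
Superposition: y = Σ y_i = 58196/1171875 m ≈ 0.049661 m

y(6/5) = 58196/1171875 m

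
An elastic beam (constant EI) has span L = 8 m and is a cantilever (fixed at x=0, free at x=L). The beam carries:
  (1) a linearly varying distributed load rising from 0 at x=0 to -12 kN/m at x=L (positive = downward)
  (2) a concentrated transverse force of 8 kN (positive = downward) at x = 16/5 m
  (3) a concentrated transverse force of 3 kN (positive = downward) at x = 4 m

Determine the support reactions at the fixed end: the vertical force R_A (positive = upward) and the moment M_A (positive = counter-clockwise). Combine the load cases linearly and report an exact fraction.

Load 1 — triangular load w₀=-12 kN/m (0→w₀ over full span):
  R_A = w₀L/2 = (-12)·8/2 = -48 kN
  M_A = w₀L²/3 = (-12)·8²/3 = -256 kN·m
Load 2 — point force P=8 kN at a=16/5 m (b=L-a=24/5):
  R_A = P = 8 kN
  M_A = Pa = 8·(16/5) = 128/5 kN·m
Load 3 — point force P=3 kN at a=4 m (b=L-a=4):
  R_A = P = 3 kN
  M_A = Pa = 3·4 = 12 kN·m
Superposition: R_A = -37 kN, M_A = -1092/5 kN·m

R_A = -37 kN, M_A = -1092/5 kN·m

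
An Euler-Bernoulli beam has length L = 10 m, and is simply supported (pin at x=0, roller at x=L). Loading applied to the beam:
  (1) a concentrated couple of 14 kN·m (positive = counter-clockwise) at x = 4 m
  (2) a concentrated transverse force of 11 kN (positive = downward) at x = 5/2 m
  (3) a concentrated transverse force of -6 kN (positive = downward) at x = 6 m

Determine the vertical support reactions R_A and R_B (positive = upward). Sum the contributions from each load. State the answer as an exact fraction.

Load 1 — applied couple M₀=14 kN·m at a=4 m (b=L-a=6):
  R_A = M₀/L = 14/10 = 7/5 kN
  R_B = -M₀/L = -14/10 = -7/5 kN
Load 2 — point force P=11 kN at a=5/2 m (b=L-a=15/2):
  R_A = Pb/L = 11·(15/2)/10 = 33/4 kN
  R_B = Pa/L = 11·(5/2)/10 = 11/4 kN
Load 3 — point force P=-6 kN at a=6 m (b=L-a=4):
  R_A = Pb/L = (-6)·4/10 = -12/5 kN
  R_B = Pa/L = (-6)·6/10 = -18/5 kN
Superposition: R_A = 29/4 kN, R_B = -9/4 kN

R_A = 29/4 kN, R_B = -9/4 kN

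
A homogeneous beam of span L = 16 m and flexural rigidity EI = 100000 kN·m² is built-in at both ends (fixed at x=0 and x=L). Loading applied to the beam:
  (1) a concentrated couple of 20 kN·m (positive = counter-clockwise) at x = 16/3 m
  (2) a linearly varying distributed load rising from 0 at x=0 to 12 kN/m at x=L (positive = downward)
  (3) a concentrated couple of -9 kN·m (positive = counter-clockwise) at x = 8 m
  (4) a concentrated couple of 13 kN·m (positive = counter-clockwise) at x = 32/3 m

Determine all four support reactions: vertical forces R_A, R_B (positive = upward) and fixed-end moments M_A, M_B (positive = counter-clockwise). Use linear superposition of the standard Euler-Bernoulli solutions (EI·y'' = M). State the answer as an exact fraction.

Load 1 — applied couple M₀=20 kN·m at a=16/3 m (b=L-a=32/3):
  R_A = 6M₀ab/L³ = 6·20·(16/3)·(32/3)/16³ = 5/3 kN
  M_A = M₀b(2a-b)/L² = 20·(32/3)·(2·(16/3)-(32/3))/16² = 0 kN·m
  R_B = -6M₀ab/L³ = -6·20·(16/3)·(32/3)/16³ = -5/3 kN
  M_B = M₀a(2b-a)/L² = 20·(16/3)·(2·(32/3)-(16/3))/16² = 20/3 kN·m
Load 2 — triangular load w₀=12 kN/m (0→w₀ over full span):
  R_A = 3w₀L/20 = 3·12·16/20 = 144/5 kN
  M_A = w₀L²/30 = 12·16²/30 = 512/5 kN·m
  R_B = 7w₀L/20 = 7·12·16/20 = 336/5 kN
  M_B = -w₀L²/20 = -12·16²/20 = -768/5 kN·m
Load 3 — applied couple M₀=-9 kN·m at a=8 m (b=L-a=8):
  R_A = 6M₀ab/L³ = 6·(-9)·8·8/16³ = -27/32 kN
  M_A = M₀b(2a-b)/L² = (-9)·8·(2·8-8)/16² = -9/4 kN·m
  R_B = -6M₀ab/L³ = -6·(-9)·8·8/16³ = 27/32 kN
  M_B = M₀a(2b-a)/L² = (-9)·8·(2·8-8)/16² = -9/4 kN·m
Load 4 — applied couple M₀=13 kN·m at a=32/3 m (b=L-a=16/3):
  R_A = 6M₀ab/L³ = 6·13·(32/3)·(16/3)/16³ = 13/12 kN
  M_A = M₀b(2a-b)/L² = 13·(16/3)·(2·(32/3)-(16/3))/16² = 13/3 kN·m
  R_B = -6M₀ab/L³ = -6·13·(32/3)·(16/3)/16³ = -13/12 kN
  M_B = M₀a(2b-a)/L² = 13·(32/3)·(2·(16/3)-(32/3))/16² = 0 kN·m
Superposition: R_A = 4913/160 kN, M_A = 6269/60 kN·m, R_B = 10447/160 kN, M_B = -8951/60 kN·m

R_A = 4913/160 kN, M_A = 6269/60 kN·m, R_B = 10447/160 kN, M_B = -8951/60 kN·m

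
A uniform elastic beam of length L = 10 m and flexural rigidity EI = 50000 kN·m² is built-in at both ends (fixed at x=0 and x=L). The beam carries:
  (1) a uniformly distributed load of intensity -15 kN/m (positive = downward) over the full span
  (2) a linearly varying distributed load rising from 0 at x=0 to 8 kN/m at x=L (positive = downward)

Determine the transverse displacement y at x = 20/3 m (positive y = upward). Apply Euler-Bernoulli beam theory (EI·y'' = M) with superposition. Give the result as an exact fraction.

y(20/3) = 161/36450 m

Load 1 — uniform load w=-15 kN/m over full span:
  y_1 = -wx²(L-x)²/(24EI) = -(-15)·(20/3)²·(10-(20/3))²/(24·50000) = 1/162 m
Load 2 — triangular load w₀=8 kN/m (0→w₀ over full span):
  y_2 = -w₀x²(L-x)²(x+2L)/(120LEI) = -8·(20/3)²·(10-(20/3))²·((20/3)+2·10)/(120·10·50000) = -32/18225 m
Superposition: y = Σ y_i = 161/36450 m ≈ 0.004417 m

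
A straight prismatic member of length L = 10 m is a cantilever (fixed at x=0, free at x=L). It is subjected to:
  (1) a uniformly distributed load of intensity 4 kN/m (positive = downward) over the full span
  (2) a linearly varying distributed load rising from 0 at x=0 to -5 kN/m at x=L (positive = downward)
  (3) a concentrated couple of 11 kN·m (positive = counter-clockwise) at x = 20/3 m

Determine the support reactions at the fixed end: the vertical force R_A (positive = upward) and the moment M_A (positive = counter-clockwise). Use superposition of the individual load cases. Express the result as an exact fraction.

Load 1 — uniform load w=4 kN/m over full span:
  R_A = wL = 4·10 = 40 kN
  M_A = wL²/2 = 4·10²/2 = 200 kN·m
Load 2 — triangular load w₀=-5 kN/m (0→w₀ over full span):
  R_A = w₀L/2 = (-5)·10/2 = -25 kN
  M_A = w₀L²/3 = (-5)·10²/3 = -500/3 kN·m
Load 3 — applied couple M₀=11 kN·m at a=20/3 m (b=L-a=10/3):
  R_A = 0 kN
  M_A = -M₀ = -11 kN·m
Superposition: R_A = 15 kN, M_A = 67/3 kN·m

R_A = 15 kN, M_A = 67/3 kN·m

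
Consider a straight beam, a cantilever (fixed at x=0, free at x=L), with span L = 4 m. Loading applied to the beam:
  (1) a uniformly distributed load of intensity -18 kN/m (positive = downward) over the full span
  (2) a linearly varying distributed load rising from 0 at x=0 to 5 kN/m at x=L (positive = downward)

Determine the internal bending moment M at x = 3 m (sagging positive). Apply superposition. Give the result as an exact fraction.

Load 1 — uniform load w=-18 kN/m over full span:
  M_1 = -w(L-x)²/2 = -(-18)·(4-3)²/2 = 9 kN·m
Load 2 — triangular load w₀=5 kN/m (0→w₀ over full span):
  M_2 = w₀Lx/2 - w₀L²/3 - w₀x³/(6L) = 5·4·3/2 - 5·4²/3 - 5·3³/(6·4) = -55/24 kN·m
Superposition: M = Σ M_i = 161/24 kN·m ≈ 6.708333 kN·m

M(3) = 161/24 kN·m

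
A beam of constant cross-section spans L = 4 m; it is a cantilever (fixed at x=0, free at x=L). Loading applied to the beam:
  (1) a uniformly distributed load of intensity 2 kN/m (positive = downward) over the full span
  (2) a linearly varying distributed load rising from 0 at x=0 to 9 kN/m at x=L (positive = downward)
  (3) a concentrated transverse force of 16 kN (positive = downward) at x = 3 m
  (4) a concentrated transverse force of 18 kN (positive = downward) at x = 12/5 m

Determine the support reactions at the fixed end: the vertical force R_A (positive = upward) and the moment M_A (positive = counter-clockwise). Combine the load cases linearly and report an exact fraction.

Load 1 — uniform load w=2 kN/m over full span:
  R_A = wL = 2·4 = 8 kN
  M_A = wL²/2 = 2·4²/2 = 16 kN·m
Load 2 — triangular load w₀=9 kN/m (0→w₀ over full span):
  R_A = w₀L/2 = 9·4/2 = 18 kN
  M_A = w₀L²/3 = 9·4²/3 = 48 kN·m
Load 3 — point force P=16 kN at a=3 m (b=L-a=1):
  R_A = P = 16 kN
  M_A = Pa = 16·3 = 48 kN·m
Load 4 — point force P=18 kN at a=12/5 m (b=L-a=8/5):
  R_A = P = 18 kN
  M_A = Pa = 18·(12/5) = 216/5 kN·m
Superposition: R_A = 60 kN, M_A = 776/5 kN·m

R_A = 60 kN, M_A = 776/5 kN·m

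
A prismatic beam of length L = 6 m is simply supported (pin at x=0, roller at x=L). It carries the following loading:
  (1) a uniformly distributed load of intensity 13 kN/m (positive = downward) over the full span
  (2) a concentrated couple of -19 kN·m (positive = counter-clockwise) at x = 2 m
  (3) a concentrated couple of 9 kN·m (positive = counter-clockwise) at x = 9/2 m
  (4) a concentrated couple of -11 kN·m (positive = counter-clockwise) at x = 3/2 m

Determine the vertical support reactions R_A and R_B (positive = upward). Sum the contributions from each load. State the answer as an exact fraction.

R_A = 71/2 kN, R_B = 85/2 kN

Load 1 — uniform load w=13 kN/m over full span:
  R_A = wL/2 = 13·6/2 = 39 kN
  R_B = wL/2 = 13·6/2 = 39 kN
Load 2 — applied couple M₀=-19 kN·m at a=2 m (b=L-a=4):
  R_A = M₀/L = (-19)/6 = -19/6 kN
  R_B = -M₀/L = -(-19)/6 = 19/6 kN
Load 3 — applied couple M₀=9 kN·m at a=9/2 m (b=L-a=3/2):
  R_A = M₀/L = 9/6 = 3/2 kN
  R_B = -M₀/L = -9/6 = -3/2 kN
Load 4 — applied couple M₀=-11 kN·m at a=3/2 m (b=L-a=9/2):
  R_A = M₀/L = (-11)/6 = -11/6 kN
  R_B = -M₀/L = -(-11)/6 = 11/6 kN
Superposition: R_A = 71/2 kN, R_B = 85/2 kN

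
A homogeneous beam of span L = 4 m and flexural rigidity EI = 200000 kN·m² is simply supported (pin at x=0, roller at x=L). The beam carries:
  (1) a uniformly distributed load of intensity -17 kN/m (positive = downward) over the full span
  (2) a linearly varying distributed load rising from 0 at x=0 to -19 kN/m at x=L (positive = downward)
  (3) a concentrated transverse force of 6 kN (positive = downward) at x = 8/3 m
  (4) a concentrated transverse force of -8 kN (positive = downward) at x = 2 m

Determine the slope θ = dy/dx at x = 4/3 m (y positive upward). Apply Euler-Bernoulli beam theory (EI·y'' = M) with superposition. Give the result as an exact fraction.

θ(4/3) = 1379/7593750 rad

Load 1 — uniform load w=-17 kN/m over full span:
  θ_1 = -w(L³-6Lx²+4x³)/(24EI) = -(-17)·(4³-6·4·(4/3)²+4·(4/3)³)/(24·200000) = 221/2025000 rad
Load 2 — triangular load w₀=-19 kN/m (0→w₀ over full span):
  θ_2 = -w₀(7L⁴-30L²x²+15x⁴)/(360LEI) = -(-19)·(7·4⁴-30·4²·(4/3)²+15·(4/3)⁴)/(360·4·200000) = 247/3796875 rad
Load 3 — point force P=6 kN at a=8/3 m (b=L-a=4/3):
  θ_3 = -Pb(L²-b²-3x²)/(6LEI)  [x≤a] = -6·(4/3)·(4²-(4/3)²-3·(4/3)²)/(6·4·200000) = -1/67500 rad
Load 4 — point force P=-8 kN at a=2 m (b=L-a=2):
  θ_4 = -Pb(L²-b²-3x²)/(6LEI)  [x≤a] = -(-8)·2·(4²-2²-3·(4/3)²)/(6·4·200000) = 1/45000 rad
Superposition: θ = Σ θ_i = 1379/7593750 rad ≈ 0.000182 rad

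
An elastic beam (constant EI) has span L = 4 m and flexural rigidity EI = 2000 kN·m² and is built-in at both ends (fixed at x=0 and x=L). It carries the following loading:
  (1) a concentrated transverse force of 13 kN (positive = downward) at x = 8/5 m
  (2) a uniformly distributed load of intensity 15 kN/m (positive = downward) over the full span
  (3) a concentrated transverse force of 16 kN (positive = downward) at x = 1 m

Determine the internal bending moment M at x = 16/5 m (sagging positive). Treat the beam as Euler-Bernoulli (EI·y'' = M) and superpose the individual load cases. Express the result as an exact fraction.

Load 1 — point force P=13 kN at a=8/5 m (b=L-a=12/5):
  M_1 = Pa²(a+3b)(L-x)/L³ - Pa²b/L²  [x>a] = 13·(8/5)²·((8/5)+3·(12/5))·(4-(16/5))/4³ - 13·(8/5)²·(12/5)/4² = -832/625 kN·m
Load 2 — uniform load w=15 kN/m over full span:
  M_2 = wLx/2 - wL²/12 - wx²/2 = 15·4·(16/5)/2 - 15·4²/12 - 15·(16/5)²/2 = -4/5 kN·m
Load 3 — point force P=16 kN at a=1 m (b=L-a=3):
  M_3 = Pa²(a+3b)(L-x)/L³ - Pa²b/L²  [x>a] = 16·1²·(1+3·3)·(4-(16/5))/4³ - 16·1²·3/4² = -1 kN·m
Superposition: M = Σ M_i = -1957/625 kN·m ≈ -3.131200 kN·m

M(16/5) = -1957/625 kN·m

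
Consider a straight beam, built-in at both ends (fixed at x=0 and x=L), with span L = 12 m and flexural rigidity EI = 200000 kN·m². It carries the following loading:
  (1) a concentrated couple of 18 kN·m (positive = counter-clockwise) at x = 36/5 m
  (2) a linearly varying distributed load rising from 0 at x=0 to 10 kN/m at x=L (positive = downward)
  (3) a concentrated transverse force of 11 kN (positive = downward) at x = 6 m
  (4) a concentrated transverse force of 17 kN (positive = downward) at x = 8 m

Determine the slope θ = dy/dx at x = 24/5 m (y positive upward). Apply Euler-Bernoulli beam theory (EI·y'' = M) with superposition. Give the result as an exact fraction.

Load 1 — applied couple M₀=18 kN·m at a=36/5 m (b=L-a=24/5):
  θ_1 = (R_Ax²/2 - M_Ax)/EI  [x≤a] with R_A=54/25, M_A=144/25 = ((54/25)·(24/5)²/2 - (144/25)·(24/5))/200000 = -27/1953125 rad
Load 2 — triangular load w₀=10 kN/m (0→w₀ over full span):
  θ_2 = -w₀(2x(L-x)(L-2x)(x+2L)+x²(L-x)²)/(120LEI) = -10·(2·(24/5)·(12-(24/5))·(12-2·(24/5))·((24/5)+2·12)+(24/5)²·(12-(24/5))²)/(120·12·200000) = -81/390625 rad
Load 3 — point force P=11 kN at a=6 m (b=L-a=6):
  θ_3 = -Pb²x(2aL-(3a+b)x)/(2L³EI)  [x≤a] = -11·6²·(24/5)·(2·6·12-(3·6+6)·(24/5))/(2·12³·200000) = -99/1250000 rad
Load 4 — point force P=17 kN at a=8 m (b=L-a=4):
  θ_4 = -Pb²x(2aL-(3a+b)x)/(2L³EI)  [x≤a] = -17·4²·(24/5)·(2·8·12-(3·8+4)·(24/5))/(2·12³·200000) = -17/156250 rad
Superposition: θ = Σ θ_i = -12787/31250000 rad ≈ -0.000409 rad

θ(24/5) = -12787/31250000 rad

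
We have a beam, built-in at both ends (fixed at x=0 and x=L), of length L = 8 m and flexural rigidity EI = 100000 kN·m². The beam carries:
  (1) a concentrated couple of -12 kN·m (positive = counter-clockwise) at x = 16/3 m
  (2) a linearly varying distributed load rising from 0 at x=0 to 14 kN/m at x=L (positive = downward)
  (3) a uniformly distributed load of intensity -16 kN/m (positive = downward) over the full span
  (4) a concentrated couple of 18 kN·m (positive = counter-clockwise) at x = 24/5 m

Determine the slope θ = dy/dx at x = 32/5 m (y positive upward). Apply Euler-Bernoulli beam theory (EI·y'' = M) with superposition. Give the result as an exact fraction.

Load 1 — applied couple M₀=-12 kN·m at a=16/3 m (b=L-a=8/3):
  θ_1 = (R_Ax²/2 - M_Ax - M₀(x-a))/EI  [x>a] with R_A=-2, M_A=-4 = ((-2)·(32/5)²/2 - (-4)·(32/5) - (-12)·((32/5)-(16/3)))/100000 = -2/78125 rad
Load 2 — triangular load w₀=14 kN/m (0→w₀ over full span):
  θ_2 = -w₀(2x(L-x)(L-2x)(x+2L)+x²(L-x)²)/(120LEI) = -14·(2·(32/5)·(8-(32/5))·(8-2·(32/5))·((32/5)+2·8)+(32/5)²·(8-(32/5))²)/(120·8·100000) = 1792/5859375 rad
Load 3 — uniform load w=-16 kN/m over full span:
  θ_3 = -wx(L-x)(L-2x)/(12EI) = -(-16)·(32/5)·(8-(32/5))·(8-2·(32/5))/(12·100000) = -256/390625 rad
Load 4 — applied couple M₀=18 kN·m at a=24/5 m (b=L-a=16/5):
  θ_4 = (R_Ax²/2 - M_Ax - M₀(x-a))/EI  [x>a] with R_A=81/25, M_A=144/25 = ((81/25)·(32/5)²/2 - (144/25)·(32/5) - 18·((32/5)-(24/5)))/100000 = 27/3906250 rad
Superposition: θ = Σ θ_i = -863/2343750 rad ≈ -0.000368 rad

θ(32/5) = -863/2343750 rad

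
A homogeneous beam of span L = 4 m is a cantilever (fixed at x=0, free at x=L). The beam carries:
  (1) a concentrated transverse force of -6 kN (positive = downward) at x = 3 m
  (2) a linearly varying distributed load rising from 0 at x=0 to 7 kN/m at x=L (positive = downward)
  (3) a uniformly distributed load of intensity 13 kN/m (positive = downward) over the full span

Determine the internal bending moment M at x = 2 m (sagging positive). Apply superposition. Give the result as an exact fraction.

Load 1 — point force P=-6 kN at a=3 m (b=L-a=1):
  M_1 = -P(a-x)  [x≤a] = -(-6)·(3-2) = 6 kN·m
Load 2 — triangular load w₀=7 kN/m (0→w₀ over full span):
  M_2 = w₀Lx/2 - w₀L²/3 - w₀x³/(6L) = 7·4·2/2 - 7·4²/3 - 7·2³/(6·4) = -35/3 kN·m
Load 3 — uniform load w=13 kN/m over full span:
  M_3 = -w(L-x)²/2 = -13·(4-2)²/2 = -26 kN·m
Superposition: M = Σ M_i = -95/3 kN·m ≈ -31.666667 kN·m

M(2) = -95/3 kN·m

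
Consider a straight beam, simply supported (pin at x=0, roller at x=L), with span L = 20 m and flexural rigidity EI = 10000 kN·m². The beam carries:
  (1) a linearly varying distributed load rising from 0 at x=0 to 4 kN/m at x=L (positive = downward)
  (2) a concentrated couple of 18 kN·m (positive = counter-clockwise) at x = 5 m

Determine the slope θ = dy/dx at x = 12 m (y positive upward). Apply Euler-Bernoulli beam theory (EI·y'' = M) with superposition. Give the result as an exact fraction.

Load 1 — triangular load w₀=4 kN/m (0→w₀ over full span):
  θ_1 = -w₀(7L⁴-30L²x²+15x⁴)/(360LEI) = -4·(7·20⁴-30·20²·12²+15·12⁴)/(360·20·10000) = 464/28125 rad
Load 2 — applied couple M₀=18 kN·m at a=5 m (b=L-a=15):
  θ_2 = (M₀x²/(2L)-M₀(x-a)+C₁)/EI  [x>a] with C₁=M₀(3b²-L²)/(6L)=165/4 = (18·12²/(2·20)-18·(12-5)+(165/4))/10000 = -399/200000 rad
Superposition: θ = Σ θ_i = 5221/360000 rad ≈ 0.014503 rad

θ(12) = 5221/360000 rad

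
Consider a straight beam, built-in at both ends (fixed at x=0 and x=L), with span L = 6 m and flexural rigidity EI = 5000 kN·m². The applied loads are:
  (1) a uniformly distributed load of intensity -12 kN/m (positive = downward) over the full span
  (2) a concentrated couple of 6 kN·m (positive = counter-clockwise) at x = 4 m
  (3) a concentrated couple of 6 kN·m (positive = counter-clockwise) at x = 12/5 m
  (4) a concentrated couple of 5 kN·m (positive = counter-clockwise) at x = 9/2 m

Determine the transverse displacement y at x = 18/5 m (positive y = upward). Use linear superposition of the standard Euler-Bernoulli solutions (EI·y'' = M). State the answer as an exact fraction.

y(18/5) = 852741/125000000 m

Load 1 — uniform load w=-12 kN/m over full span:
  y_1 = -wx²(L-x)²/(24EI) = -(-12)·(18/5)²·(6-(18/5))²/(24·5000) = 2916/390625 m
Load 2 — applied couple M₀=6 kN·m at a=4 m (b=L-a=2):
  y_2 = (R_Ax³/6 - M_Ax²/2)/EI  [x≤a] with R_A=4/3, M_A=2 = ((4/3)·(18/5)³/6 - 2·(18/5)²/2)/5000 = -81/156250 m
Load 3 — applied couple M₀=6 kN·m at a=12/5 m (b=L-a=18/5):
  y_3 = (R_Ax³/6 - M_Ax²/2 - M₀(x-a)²/2)/EI  [x>a] with R_A=36/25, M_A=18/25 = ((36/25)·(18/5)³/6 - (18/25)·(18/5)²/2 - 6·((18/5)-(12/5))²/2)/5000 = 864/1953125 m
Load 4 — applied couple M₀=5 kN·m at a=9/2 m (b=L-a=3/2):
  y_4 = (R_Ax³/6 - M_Ax²/2)/EI  [x≤a] with R_A=15/16, M_A=25/16 = ((15/16)·(18/5)³/6 - (25/16)·(18/5)²/2)/5000 = -567/1000000 m
Superposition: y = Σ y_i = 852741/125000000 m ≈ 0.006822 m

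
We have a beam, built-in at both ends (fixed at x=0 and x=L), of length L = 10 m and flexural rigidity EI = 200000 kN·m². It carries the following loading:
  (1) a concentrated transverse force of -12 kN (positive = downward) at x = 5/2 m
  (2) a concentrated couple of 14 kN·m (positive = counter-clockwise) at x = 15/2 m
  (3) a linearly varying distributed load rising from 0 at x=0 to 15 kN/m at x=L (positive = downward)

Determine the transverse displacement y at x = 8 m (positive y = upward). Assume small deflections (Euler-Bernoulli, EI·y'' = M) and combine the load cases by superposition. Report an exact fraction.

y(8) = -441/1000000 m

Load 1 — point force P=-12 kN at a=5/2 m (b=L-a=15/2):
  y_1 = -Pa²(L-x)²(3bL-(3b+a)(L-x))/(6L³EI)  [x>a] = -(-12)·(5/2)²·(10-8)²·(3·(15/2)·10-(3·(15/2)+(5/2))·(10-8))/(6·10³·200000) = 7/160000 m
Load 2 — applied couple M₀=14 kN·m at a=15/2 m (b=L-a=5/2):
  y_2 = (R_Ax³/6 - M_Ax²/2 - M₀(x-a)²/2)/EI  [x>a] with R_A=63/40, M_A=35/8 = ((63/40)·8³/6 - (35/8)·8²/2 - 14·(8-(15/2))²/2)/200000 = -147/4000000 m
Load 3 — triangular load w₀=15 kN/m (0→w₀ over full span):
  y_3 = -w₀x²(L-x)²(x+2L)/(120LEI) = -15·8²·(10-8)²·(8+2·10)/(120·10·200000) = -7/15625 m
Superposition: y = Σ y_i = -441/1000000 m ≈ -0.000441 m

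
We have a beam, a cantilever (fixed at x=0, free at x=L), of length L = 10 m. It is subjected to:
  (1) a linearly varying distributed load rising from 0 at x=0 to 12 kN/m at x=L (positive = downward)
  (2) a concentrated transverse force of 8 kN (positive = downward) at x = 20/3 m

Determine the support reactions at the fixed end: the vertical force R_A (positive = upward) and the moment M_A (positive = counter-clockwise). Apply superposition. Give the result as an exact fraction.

R_A = 68 kN, M_A = 1360/3 kN·m

Load 1 — triangular load w₀=12 kN/m (0→w₀ over full span):
  R_A = w₀L/2 = 12·10/2 = 60 kN
  M_A = w₀L²/3 = 12·10²/3 = 400 kN·m
Load 2 — point force P=8 kN at a=20/3 m (b=L-a=10/3):
  R_A = P = 8 kN
  M_A = Pa = 8·(20/3) = 160/3 kN·m
Superposition: R_A = 68 kN, M_A = 1360/3 kN·m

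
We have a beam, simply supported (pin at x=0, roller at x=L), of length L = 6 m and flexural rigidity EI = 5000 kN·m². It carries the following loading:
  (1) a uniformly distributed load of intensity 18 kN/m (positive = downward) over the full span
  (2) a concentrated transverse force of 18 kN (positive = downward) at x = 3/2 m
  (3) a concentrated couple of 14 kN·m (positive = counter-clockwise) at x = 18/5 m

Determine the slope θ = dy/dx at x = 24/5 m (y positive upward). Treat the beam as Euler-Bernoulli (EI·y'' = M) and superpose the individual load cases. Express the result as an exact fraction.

Load 1 — uniform load w=18 kN/m over full span:
  θ_1 = -w(L³-6Lx²+4x³)/(24EI) = -18·(6³-6·6·(24/5)²+4·(24/5)³)/(24·5000) = 8019/312500 rad
Load 2 — point force P=18 kN at a=3/2 m (b=L-a=9/2):
  θ_2 = -Pa(2L²-6Lx+3x²+a²)/(6LEI)  [x>a] = -18·(3/2)·(2·6²-6·6·(24/5)+3·(24/5)²+(3/2)²)/(6·6·5000) = 8829/2000000 rad
Load 3 — applied couple M₀=14 kN·m at a=18/5 m (b=L-a=12/5):
  θ_3 = (M₀x²/(2L)-M₀(x-a)+C₁)/EI  [x>a] with C₁=M₀(3b²-L²)/(6L)=-182/25 = (14·(24/5)²/(2·6)-14·((24/5)-(18/5))+(-182/25))/5000 = 7/12500 rad
Superposition: θ = Σ θ_i = 306353/10000000 rad ≈ 0.030635 rad

θ(24/5) = 306353/10000000 rad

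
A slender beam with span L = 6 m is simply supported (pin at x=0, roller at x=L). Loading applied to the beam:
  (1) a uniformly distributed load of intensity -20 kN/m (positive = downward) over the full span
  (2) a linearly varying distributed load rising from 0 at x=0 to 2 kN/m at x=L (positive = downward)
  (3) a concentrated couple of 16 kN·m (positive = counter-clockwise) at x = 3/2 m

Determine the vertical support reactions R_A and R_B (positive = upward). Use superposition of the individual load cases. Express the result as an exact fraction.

R_A = -166/3 kN, R_B = -176/3 kN

Load 1 — uniform load w=-20 kN/m over full span:
  R_A = wL/2 = (-20)·6/2 = -60 kN
  R_B = wL/2 = (-20)·6/2 = -60 kN
Load 2 — triangular load w₀=2 kN/m (0→w₀ over full span):
  R_A = w₀L/6 = 2·6/6 = 2 kN
  R_B = w₀L/3 = 2·6/3 = 4 kN
Load 3 — applied couple M₀=16 kN·m at a=3/2 m (b=L-a=9/2):
  R_A = M₀/L = 16/6 = 8/3 kN
  R_B = -M₀/L = -16/6 = -8/3 kN
Superposition: R_A = -166/3 kN, R_B = -176/3 kN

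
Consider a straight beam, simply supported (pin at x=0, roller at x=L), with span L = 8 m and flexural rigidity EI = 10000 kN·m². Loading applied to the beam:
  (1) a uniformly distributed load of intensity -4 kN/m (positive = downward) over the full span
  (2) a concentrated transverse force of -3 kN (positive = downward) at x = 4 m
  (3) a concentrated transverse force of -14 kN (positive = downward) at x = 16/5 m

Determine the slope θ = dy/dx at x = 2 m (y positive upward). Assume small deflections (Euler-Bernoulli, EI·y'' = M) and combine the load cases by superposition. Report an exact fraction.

Load 1 — uniform load w=-4 kN/m over full span:
  θ_1 = -w(L³-6Lx²+4x³)/(24EI) = -(-4)·(8³-6·8·2²+4·2³)/(24·10000) = 11/1875 rad
Load 2 — point force P=-3 kN at a=4 m (b=L-a=4):
  θ_2 = -Pb(L²-b²-3x²)/(6LEI)  [x≤a] = -(-3)·4·(8²-4²-3·2²)/(6·8·10000) = 9/10000 rad
Load 3 — point force P=-14 kN at a=16/5 m (b=L-a=24/5):
  θ_3 = -Pb(L²-b²-3x²)/(6LEI)  [x≤a] = -(-14)·(24/5)·(8²-(24/5)²-3·2²)/(6·8·10000) = 1267/312500 rad
Superposition: θ = Σ θ_i = 40579/3750000 rad ≈ 0.010821 rad

θ(2) = 40579/3750000 rad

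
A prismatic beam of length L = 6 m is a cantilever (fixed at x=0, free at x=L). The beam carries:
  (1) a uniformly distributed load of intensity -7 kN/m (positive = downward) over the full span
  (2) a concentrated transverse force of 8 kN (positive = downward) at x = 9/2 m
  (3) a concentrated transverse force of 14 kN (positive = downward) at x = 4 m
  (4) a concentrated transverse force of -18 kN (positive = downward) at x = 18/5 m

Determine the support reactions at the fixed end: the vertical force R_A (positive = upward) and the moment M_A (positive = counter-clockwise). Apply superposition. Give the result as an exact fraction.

R_A = -38 kN, M_A = -494/5 kN·m

Load 1 — uniform load w=-7 kN/m over full span:
  R_A = wL = (-7)·6 = -42 kN
  M_A = wL²/2 = (-7)·6²/2 = -126 kN·m
Load 2 — point force P=8 kN at a=9/2 m (b=L-a=3/2):
  R_A = P = 8 kN
  M_A = Pa = 8·(9/2) = 36 kN·m
Load 3 — point force P=14 kN at a=4 m (b=L-a=2):
  R_A = P = 14 kN
  M_A = Pa = 14·4 = 56 kN·m
Load 4 — point force P=-18 kN at a=18/5 m (b=L-a=12/5):
  R_A = P = (-18) = -18 kN
  M_A = Pa = (-18)·(18/5) = -324/5 kN·m
Superposition: R_A = -38 kN, M_A = -494/5 kN·m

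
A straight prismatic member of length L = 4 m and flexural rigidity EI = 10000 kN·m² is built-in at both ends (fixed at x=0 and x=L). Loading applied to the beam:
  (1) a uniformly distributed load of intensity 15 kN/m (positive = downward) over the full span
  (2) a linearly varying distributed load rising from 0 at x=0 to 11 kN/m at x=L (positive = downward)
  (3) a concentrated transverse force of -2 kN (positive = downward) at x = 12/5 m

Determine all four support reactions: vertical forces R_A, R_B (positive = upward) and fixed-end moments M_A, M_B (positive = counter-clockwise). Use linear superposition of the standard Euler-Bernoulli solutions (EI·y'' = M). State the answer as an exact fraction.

Load 1 — uniform load w=15 kN/m over full span:
  R_A = wL/2 = 15·4/2 = 30 kN
  M_A = wL²/12 = 15·4²/12 = 20 kN·m
  R_B = wL/2 = 15·4/2 = 30 kN
  M_B = -wL²/12 = -15·4²/12 = -20 kN·m
Load 2 — triangular load w₀=11 kN/m (0→w₀ over full span):
  R_A = 3w₀L/20 = 3·11·4/20 = 33/5 kN
  M_A = w₀L²/30 = 11·4²/30 = 88/15 kN·m
  R_B = 7w₀L/20 = 7·11·4/20 = 77/5 kN
  M_B = -w₀L²/20 = -11·4²/20 = -44/5 kN·m
Load 3 — point force P=-2 kN at a=12/5 m (b=L-a=8/5):
  R_A = Pb²(3a+b)/L³ = (-2)·(8/5)²·(3·(12/5)+(8/5))/4³ = -88/125 kN
  M_A = Pab²/L² = (-2)·(12/5)·(8/5)²/4² = -96/125 kN·m
  R_B = Pa²(a+3b)/L³ = (-2)·(12/5)²·((12/5)+3·(8/5))/4³ = -162/125 kN
  M_B = -Pa²b/L² = -(-2)·(12/5)²·(8/5)/4² = 144/125 kN·m
Superposition: R_A = 4487/125 kN, M_A = 9412/375 kN·m, R_B = 5513/125 kN, M_B = -3456/125 kN·m

R_A = 4487/125 kN, M_A = 9412/375 kN·m, R_B = 5513/125 kN, M_B = -3456/125 kN·m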